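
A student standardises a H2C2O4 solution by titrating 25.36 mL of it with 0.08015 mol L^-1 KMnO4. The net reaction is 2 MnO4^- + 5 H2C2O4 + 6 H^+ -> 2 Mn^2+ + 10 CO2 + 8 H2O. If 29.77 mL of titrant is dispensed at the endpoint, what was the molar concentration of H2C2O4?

n(KMnO4) = 0.08015 x 0.02977 = 0.002386 mol.
From the balanced equation, 2 mol KMnO4 reacts with 5 mol H2C2O4, so n(H2C2O4) = 0.002386 x 5/2 = 0.005965 mol.
[H2C2O4] = 0.005965 / 0.02536 L = 0.235 M.

0.235 M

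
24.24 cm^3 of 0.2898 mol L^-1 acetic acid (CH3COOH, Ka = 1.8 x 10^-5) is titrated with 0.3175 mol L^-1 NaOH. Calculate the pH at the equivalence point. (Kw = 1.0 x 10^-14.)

n(CH3COOH) = 0.2898 x 0.02424 = 0.007025 mol; V(NaOH) at equivalence = 0.007025/0.3175 = 0.02213 L.
At equivalence all the acid is converted to CH3COO-; total volume = 0.02424 + 0.02213 = 0.04637 L, so [CH3COO-] = 0.007025/0.04637 = 0.1515 M.
Kb = Kw/Ka = 1.0e-14 / 1.8 x 10^-5 = 5.56e-10.
[OH^-] = sqrt(Kb x [CH3COO-]) = sqrt(5.56e-10 x 0.1515) = 9.17e-6 M.
pOH = 5.04, so pH = 14.00 - 5.04 = 8.96.

8.96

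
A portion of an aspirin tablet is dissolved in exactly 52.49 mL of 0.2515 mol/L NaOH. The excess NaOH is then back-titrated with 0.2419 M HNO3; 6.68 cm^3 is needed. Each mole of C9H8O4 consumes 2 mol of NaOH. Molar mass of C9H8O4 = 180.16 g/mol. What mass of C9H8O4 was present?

1.04 g

Total n(NaOH) added = 0.2515 x 0.05249 = 0.01320 mol.
n(HNO3) used = 0.2419 x 0.006680 = 0.001616 mol, which equals the excess n(NaOH).
So n(NaOH) consumed by the sample = 0.01320 - 0.001616 = 0.01159 mol.
n(C9H8O4) = 0.01159 / 2 = 0.005793 mol.
mass = 0.005793 mol x 180.16 g/mol = 1.04 g.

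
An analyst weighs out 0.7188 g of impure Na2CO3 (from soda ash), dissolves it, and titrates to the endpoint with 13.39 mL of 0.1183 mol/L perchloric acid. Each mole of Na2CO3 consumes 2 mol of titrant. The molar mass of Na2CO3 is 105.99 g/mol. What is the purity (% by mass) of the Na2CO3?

11.7%

n(HClO4) = 0.1183 x 0.01339 = 0.001584 mol.
n(Na2CO3) = 0.001584 / 2 = 0.0007920 mol.
mass of Na2CO3 = 0.0007920 x 105.99 = 0.08395 g.
% purity = 0.08395 / 0.7188 x 100 = 11.7%.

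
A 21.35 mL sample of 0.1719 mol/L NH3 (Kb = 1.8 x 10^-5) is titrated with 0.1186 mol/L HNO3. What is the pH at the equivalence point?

5.20

n(NH3) = 0.1719 x 0.02135 = 0.003670 mol; V(HNO3) at equivalence = 0.003670/0.1186 = 0.03094 L.
At equivalence the base is fully converted to NH4+; total volume = 0.05229 L, so [NH4+] = 0.003670/0.05229 = 0.07018 M.
Ka(NH4+) = Kw/Kb = 1.0e-14 / 1.8 x 10^-5 = 5.56e-10.
[H^+] = sqrt(Ka x [NH4+]) = sqrt(5.56e-10 x 0.07018) = 6.24e-6 M.
pH = -log(6.24e-6) = 5.20.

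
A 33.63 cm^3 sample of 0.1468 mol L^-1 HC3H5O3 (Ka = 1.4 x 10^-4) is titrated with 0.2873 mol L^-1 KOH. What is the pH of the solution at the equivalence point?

8.42

n(HC3H5O3) = 0.1468 x 0.03363 = 0.004937 mol; V(KOH) at equivalence = 0.004937/0.2873 = 0.01718 L.
At equivalence all the acid is converted to C3H5O3-; total volume = 0.03363 + 0.01718 = 0.05081 L, so [C3H5O3-] = 0.004937/0.05081 = 0.09716 M.
Kb = Kw/Ka = 1.0e-14 / 1.4 x 10^-4 = 7.14e-11.
[OH^-] = sqrt(Kb x [C3H5O3-]) = sqrt(7.14e-11 x 0.09716) = 2.63e-6 M.
pOH = 5.58, so pH = 14.00 - 5.58 = 8.42.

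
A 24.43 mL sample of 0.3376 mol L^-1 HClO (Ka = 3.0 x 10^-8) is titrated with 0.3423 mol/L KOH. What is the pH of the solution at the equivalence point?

10.38

n(HClO) = 0.3376 x 0.02443 = 0.008248 mol; V(KOH) at equivalence = 0.008248/0.3423 = 0.02409 L.
At equivalence all the acid is converted to ClO-; total volume = 0.02443 + 0.02409 = 0.04852 L, so [ClO-] = 0.008248/0.04852 = 0.1700 M.
Kb = Kw/Ka = 1.0e-14 / 3.0 x 10^-8 = 3.33e-7.
[OH^-] = sqrt(Kb x [ClO-]) = sqrt(3.33e-7 x 0.1700) = 0.000238 M.
pOH = 3.62, so pH = 14.00 - 3.62 = 10.38.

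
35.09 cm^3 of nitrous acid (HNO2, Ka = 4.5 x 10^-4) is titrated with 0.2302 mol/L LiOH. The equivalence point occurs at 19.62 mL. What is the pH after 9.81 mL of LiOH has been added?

9.81 mL is exactly half the equivalence volume (19.62/2), i.e. the half-equivalence point.
There, n(HA) = n(A^-), so pH = pKa = -log(4.5 x 10^-4) = 3.35.

3.35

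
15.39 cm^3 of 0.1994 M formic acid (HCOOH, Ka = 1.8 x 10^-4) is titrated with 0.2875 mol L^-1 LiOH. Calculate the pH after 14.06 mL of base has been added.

12.52

n(acid) = 0.1994 x 0.01539 = 0.003069 mol; n(LiOH) added = 0.2875 x 0.01406 = 0.004042 mol.
Base is in excess by 0.004042 - 0.003069 = 0.0009735 mol in a total volume of 0.02945 L.
[OH^-] = 0.0009735/0.02945 = 0.03306 M, so pOH = 1.48 and pH = 14.00 - 1.48 = 12.52.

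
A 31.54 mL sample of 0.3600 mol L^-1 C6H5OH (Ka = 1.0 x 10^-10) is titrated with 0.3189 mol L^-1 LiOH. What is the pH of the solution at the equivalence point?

11.61

n(C6H5OH) = 0.3600 x 0.03154 = 0.01135 mol; V(LiOH) at equivalence = 0.01135/0.3189 = 0.03560 L.
At equivalence all the acid is converted to C6H5O-; total volume = 0.03154 + 0.03560 = 0.06714 L, so [C6H5O-] = 0.01135/0.06714 = 0.1691 M.
Kb = Kw/Ka = 1.0e-14 / 1.0 x 10^-10 = 0.000100.
[OH^-] = sqrt(Kb x [C6H5O-]) = sqrt(0.000100 x 0.1691) = 0.00411 M.
pOH = 2.39, so pH = 14.00 - 2.39 = 11.61.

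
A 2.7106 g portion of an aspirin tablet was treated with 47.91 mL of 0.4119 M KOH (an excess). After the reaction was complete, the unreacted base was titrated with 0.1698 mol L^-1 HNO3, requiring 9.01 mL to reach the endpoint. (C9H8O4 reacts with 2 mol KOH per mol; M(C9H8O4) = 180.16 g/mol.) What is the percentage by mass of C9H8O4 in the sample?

Total n(KOH) added = 0.4119 x 0.04791 = 0.01973 mol.
n(HNO3) used = 0.1698 x 0.009010 = 0.001530 mol, which equals the excess n(KOH).
So n(KOH) consumed by the sample = 0.01973 - 0.001530 = 0.01820 mol.
n(C9H8O4) = 0.01820 / 2 = 0.009102 mol.
mass C9H8O4 = 0.009102 x 180.16 = 1.640 g, so %C9H8O4 = 1.640/2.7106 x 100 = 60.5%.

60.5%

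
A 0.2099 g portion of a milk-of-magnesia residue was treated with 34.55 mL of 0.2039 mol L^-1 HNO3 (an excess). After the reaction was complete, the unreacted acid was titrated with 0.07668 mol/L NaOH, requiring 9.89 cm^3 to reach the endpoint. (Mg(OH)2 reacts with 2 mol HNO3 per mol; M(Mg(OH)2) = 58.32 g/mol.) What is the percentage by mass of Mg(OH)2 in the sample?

87.3%

Total n(HNO3) added = 0.2039 x 0.03455 = 0.007045 mol.
n(NaOH) used = 0.07668 x 0.009890 = 0.0007584 mol, which equals the excess n(HNO3).
So n(HNO3) consumed by the sample = 0.007045 - 0.0007584 = 0.006286 mol.
n(Mg(OH)2) = 0.006286 / 2 = 0.003143 mol.
mass Mg(OH)2 = 0.003143 x 58.32 = 0.1833 g, so %Mg(OH)2 = 0.1833/0.2099 x 100 = 87.3%.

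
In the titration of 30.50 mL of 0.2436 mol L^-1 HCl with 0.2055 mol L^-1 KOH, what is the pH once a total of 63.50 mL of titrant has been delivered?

12.78

n(acid) = 0.2436 x 0.03050 = 0.007430 mol; n(KOH) added = 0.2055 x 0.06350 = 0.01305 mol.
Base is in excess by 0.01305 - 0.007430 = 0.005619 mol in a total volume of 0.09400 L.
[OH^-] = 0.005619/0.09400 = 0.05978 M, so pOH = 1.22 and pH = 14.00 - 1.22 = 12.78.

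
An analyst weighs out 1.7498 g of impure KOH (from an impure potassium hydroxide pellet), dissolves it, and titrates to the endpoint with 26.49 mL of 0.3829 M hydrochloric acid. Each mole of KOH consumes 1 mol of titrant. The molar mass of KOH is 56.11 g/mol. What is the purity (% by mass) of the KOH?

n(HCl) = 0.3829 x 0.02649 = 0.01014 mol.
n(KOH) = 0.01014 / 1 = 0.01014 mol.
mass of KOH = 0.01014 x 56.11 = 0.5691 g.
% purity = 0.5691 / 1.7498 x 100 = 32.5%.

32.5%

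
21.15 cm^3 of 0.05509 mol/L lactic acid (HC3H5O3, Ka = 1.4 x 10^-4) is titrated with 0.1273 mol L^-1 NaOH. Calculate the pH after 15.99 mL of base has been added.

12.37

n(acid) = 0.05509 x 0.02115 = 0.001165 mol; n(NaOH) added = 0.1273 x 0.01599 = 0.002036 mol.
Base is in excess by 0.002036 - 0.001165 = 0.0008704 mol in a total volume of 0.03714 L.
[OH^-] = 0.0008704/0.03714 = 0.02343 M, so pOH = 1.63 and pH = 14.00 - 1.63 = 12.37.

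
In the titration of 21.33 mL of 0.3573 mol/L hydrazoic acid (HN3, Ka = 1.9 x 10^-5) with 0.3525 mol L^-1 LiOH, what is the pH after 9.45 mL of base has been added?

Initial n(HN3) = 0.3573 x 0.02133 = 0.007621 mol.
n(LiOH) added = 0.3525 x 0.009450 = 0.003331 mol, converting that many moles of HN3 to N3-.
Remaining n(HN3) = 0.004290 mol; n(N3-) = 0.003331 mol.
By Henderson-Hasselbalch, pH = pKa + log([A^-]/[HA]) = 4.72 + log(0.003331/0.004290) = 4.72 + (-0.11) = 4.61.

4.61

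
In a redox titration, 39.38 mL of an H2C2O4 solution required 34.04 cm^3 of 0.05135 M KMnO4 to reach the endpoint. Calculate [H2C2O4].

n(KMnO4) = 0.05135 x 0.03404 = 0.001748 mol.
From the balanced equation, 2 mol KMnO4 reacts with 5 mol H2C2O4, so n(H2C2O4) = 0.001748 x 5/2 = 0.004370 mol.
[H2C2O4] = 0.004370 / 0.03938 L = 0.111 M.

0.111 M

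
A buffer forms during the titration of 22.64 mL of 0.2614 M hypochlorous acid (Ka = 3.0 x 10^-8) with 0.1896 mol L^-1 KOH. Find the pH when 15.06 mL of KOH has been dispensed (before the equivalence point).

Initial n(HClO) = 0.2614 x 0.02264 = 0.005918 mol.
n(KOH) added = 0.1896 x 0.01506 = 0.002855 mol, converting that many moles of HClO to ClO-.
Remaining n(HClO) = 0.003063 mol; n(ClO-) = 0.002855 mol.
By Henderson-Hasselbalch, pH = pKa + log([A^-]/[HA]) = 7.52 + log(0.002855/0.003063) = 7.52 + (-0.03) = 7.49.

7.49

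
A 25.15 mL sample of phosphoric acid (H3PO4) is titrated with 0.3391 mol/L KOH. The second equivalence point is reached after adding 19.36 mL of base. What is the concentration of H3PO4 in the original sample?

0.131 M

n(KOH) = 0.3391 x 0.01936 = 0.006565 mol.
At the second equivalence point, 2 mol OH^- react per mol H3PO4, so n(H3PO4) = 0.006565 / 2 = 0.003282 mol.
[H3PO4] = 0.003282 / 0.02515 L = 0.131 M.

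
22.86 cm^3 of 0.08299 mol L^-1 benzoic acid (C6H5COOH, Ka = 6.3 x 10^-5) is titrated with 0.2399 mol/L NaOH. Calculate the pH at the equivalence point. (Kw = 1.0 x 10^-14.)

n(C6H5COOH) = 0.08299 x 0.02286 = 0.001897 mol; V(NaOH) at equivalence = 0.001897/0.2399 = 0.007908 L.
At equivalence all the acid is converted to C6H5COO-; total volume = 0.02286 + 0.007908 = 0.03077 L, so [C6H5COO-] = 0.001897/0.03077 = 0.06166 M.
Kb = Kw/Ka = 1.0e-14 / 6.3 x 10^-5 = 1.59e-10.
[OH^-] = sqrt(Kb x [C6H5COO-]) = sqrt(1.59e-10 x 0.06166) = 3.13e-6 M.
pOH = 5.50, so pH = 14.00 - 5.50 = 8.50.

8.50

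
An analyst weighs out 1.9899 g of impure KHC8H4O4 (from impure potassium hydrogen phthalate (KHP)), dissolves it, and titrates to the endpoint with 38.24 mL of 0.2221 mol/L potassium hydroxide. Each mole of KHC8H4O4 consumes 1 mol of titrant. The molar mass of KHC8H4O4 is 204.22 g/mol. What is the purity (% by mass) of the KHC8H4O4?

87.2%

n(KOH) = 0.2221 x 0.03824 = 0.008493 mol.
n(KHC8H4O4) = 0.008493 / 1 = 0.008493 mol.
mass of KHC8H4O4 = 0.008493 x 204.22 = 1.734 g.
% purity = 1.734 / 1.9899 x 100 = 87.2%.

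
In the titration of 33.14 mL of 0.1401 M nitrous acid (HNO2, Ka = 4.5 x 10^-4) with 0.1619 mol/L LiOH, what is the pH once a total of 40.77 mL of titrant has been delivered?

12.42

n(acid) = 0.1401 x 0.03314 = 0.004643 mol; n(LiOH) added = 0.1619 x 0.04077 = 0.006601 mol.
Base is in excess by 0.006601 - 0.004643 = 0.001958 mol in a total volume of 0.07391 L.
[OH^-] = 0.001958/0.07391 = 0.02649 M, so pOH = 1.58 and pH = 14.00 - 1.58 = 12.42.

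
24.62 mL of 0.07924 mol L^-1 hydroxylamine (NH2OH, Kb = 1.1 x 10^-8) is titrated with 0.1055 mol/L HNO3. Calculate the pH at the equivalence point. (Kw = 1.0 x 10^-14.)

3.69

n(NH2OH) = 0.07924 x 0.02462 = 0.001951 mol; V(HNO3) at equivalence = 0.001951/0.1055 = 0.01849 L.
At equivalence the base is fully converted to NH3OH+; total volume = 0.04311 L, so [NH3OH+] = 0.001951/0.04311 = 0.04525 M.
Ka(NH3OH+) = Kw/Kb = 1.0e-14 / 1.1 x 10^-8 = 9.09e-7.
[H^+] = sqrt(Ka x [NH3OH+]) = sqrt(9.09e-7 x 0.04525) = 0.000203 M.
pH = -log(0.000203) = 3.69.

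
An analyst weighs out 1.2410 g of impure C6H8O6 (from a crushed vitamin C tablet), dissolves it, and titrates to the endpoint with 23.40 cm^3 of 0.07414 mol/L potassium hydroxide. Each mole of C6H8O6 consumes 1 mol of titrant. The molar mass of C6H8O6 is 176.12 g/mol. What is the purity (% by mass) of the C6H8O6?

n(KOH) = 0.07414 x 0.02340 = 0.001735 mol.
n(C6H8O6) = 0.001735 / 1 = 0.001735 mol.
mass of C6H8O6 = 0.001735 x 176.12 = 0.3055 g.
% purity = 0.3055 / 1.2410 x 100 = 24.6%.

24.6%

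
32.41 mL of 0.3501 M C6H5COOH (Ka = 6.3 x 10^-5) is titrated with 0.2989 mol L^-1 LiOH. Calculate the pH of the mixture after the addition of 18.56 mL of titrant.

4.18

Initial n(C6H5COOH) = 0.3501 x 0.03241 = 0.01135 mol.
n(LiOH) added = 0.2989 x 0.01856 = 0.005548 mol, converting that many moles of C6H5COOH to C6H5COO-.
Remaining n(C6H5COOH) = 0.005799 mol; n(C6H5COO-) = 0.005548 mol.
By Henderson-Hasselbalch, pH = pKa + log([A^-]/[HA]) = 4.20 + log(0.005548/0.005799) = 4.20 + (-0.02) = 4.18.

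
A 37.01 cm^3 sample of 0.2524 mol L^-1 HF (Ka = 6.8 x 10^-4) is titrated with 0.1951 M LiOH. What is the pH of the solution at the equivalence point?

n(HF) = 0.2524 x 0.03701 = 0.009341 mol; V(LiOH) at equivalence = 0.009341/0.1951 = 0.04788 L.
At equivalence all the acid is converted to F-; total volume = 0.03701 + 0.04788 = 0.08489 L, so [F-] = 0.009341/0.08489 = 0.1100 M.
Kb = Kw/Ka = 1.0e-14 / 6.8 x 10^-4 = 1.47e-11.
[OH^-] = sqrt(Kb x [F-]) = sqrt(1.47e-11 x 0.1100) = 1.27e-6 M.
pOH = 5.90, so pH = 14.00 - 5.90 = 8.10.

8.10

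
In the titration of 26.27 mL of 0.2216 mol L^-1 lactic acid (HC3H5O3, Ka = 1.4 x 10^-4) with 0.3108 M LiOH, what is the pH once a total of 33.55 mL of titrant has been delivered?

n(acid) = 0.2216 x 0.02627 = 0.005821 mol; n(LiOH) added = 0.3108 x 0.03355 = 0.01043 mol.
Base is in excess by 0.01043 - 0.005821 = 0.004606 mol in a total volume of 0.05982 L.
[OH^-] = 0.004606/0.05982 = 0.07700 M, so pOH = 1.11 and pH = 14.00 - 1.11 = 12.89.

12.89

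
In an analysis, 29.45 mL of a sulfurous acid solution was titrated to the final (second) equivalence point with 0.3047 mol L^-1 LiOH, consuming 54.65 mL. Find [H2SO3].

0.283 M

n(LiOH) = 0.3047 x 0.05465 = 0.01665 mol.
At the final (second) equivalence point, 2 mol OH^- react per mol H2SO3, so n(H2SO3) = 0.01665 / 2 = 0.008326 mol.
[H2SO3] = 0.008326 / 0.02945 L = 0.283 M.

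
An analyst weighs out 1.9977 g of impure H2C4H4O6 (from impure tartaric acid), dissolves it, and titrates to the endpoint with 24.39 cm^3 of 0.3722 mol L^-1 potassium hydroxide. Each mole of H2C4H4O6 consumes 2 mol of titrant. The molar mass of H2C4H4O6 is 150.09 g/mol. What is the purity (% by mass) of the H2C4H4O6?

n(KOH) = 0.3722 x 0.02439 = 0.009078 mol.
n(H2C4H4O6) = 0.009078 / 2 = 0.004539 mol.
mass of H2C4H4O6 = 0.004539 x 150.09 = 0.6813 g.
% purity = 0.6813 / 1.9977 x 100 = 34.1%.

34.1%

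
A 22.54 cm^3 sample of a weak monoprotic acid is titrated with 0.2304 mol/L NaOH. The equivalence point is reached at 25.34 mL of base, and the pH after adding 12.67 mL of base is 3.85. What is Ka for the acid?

12.67 mL is half of the equivalence volume, so this is the half-equivalence point where [HA] = [A^-].
At half-equivalence pH = pKa, so pKa = 3.85.
Ka = 10^(-3.85) = 1.4 x 10^-4.

1.4 x 10^-4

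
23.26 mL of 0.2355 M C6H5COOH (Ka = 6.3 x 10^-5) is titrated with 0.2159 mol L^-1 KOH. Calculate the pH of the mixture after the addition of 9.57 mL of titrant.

Initial n(C6H5COOH) = 0.2355 x 0.02326 = 0.005478 mol.
n(KOH) added = 0.2159 x 0.009570 = 0.002066 mol, converting that many moles of C6H5COOH to C6H5COO-.
Remaining n(C6H5COOH) = 0.003412 mol; n(C6H5COO-) = 0.002066 mol.
By Henderson-Hasselbalch, pH = pKa + log([A^-]/[HA]) = 4.20 + log(0.002066/0.003412) = 4.20 + (-0.22) = 3.98.

3.98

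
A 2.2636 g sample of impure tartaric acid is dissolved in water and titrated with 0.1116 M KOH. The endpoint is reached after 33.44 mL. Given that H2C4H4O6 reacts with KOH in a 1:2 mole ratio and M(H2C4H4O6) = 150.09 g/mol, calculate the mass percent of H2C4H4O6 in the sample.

12.4%

n(KOH) = 0.1116 x 0.03344 = 0.003732 mol.
n(H2C4H4O6) = 0.003732 / 2 = 0.001866 mol.
mass of H2C4H4O6 = 0.001866 x 150.09 = 0.2801 g.
% purity = 0.2801 / 2.2636 x 100 = 12.4%.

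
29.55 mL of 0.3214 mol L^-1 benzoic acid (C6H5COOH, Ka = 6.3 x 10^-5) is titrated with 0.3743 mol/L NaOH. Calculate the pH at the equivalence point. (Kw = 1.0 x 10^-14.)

8.72

n(C6H5COOH) = 0.3214 x 0.02955 = 0.009497 mol; V(NaOH) at equivalence = 0.009497/0.3743 = 0.02537 L.
At equivalence all the acid is converted to C6H5COO-; total volume = 0.02955 + 0.02537 = 0.05492 L, so [C6H5COO-] = 0.009497/0.05492 = 0.1729 M.
Kb = Kw/Ka = 1.0e-14 / 6.3 x 10^-5 = 1.59e-10.
[OH^-] = sqrt(Kb x [C6H5COO-]) = sqrt(1.59e-10 x 0.1729) = 5.24e-6 M.
pOH = 5.28, so pH = 14.00 - 5.28 = 8.72.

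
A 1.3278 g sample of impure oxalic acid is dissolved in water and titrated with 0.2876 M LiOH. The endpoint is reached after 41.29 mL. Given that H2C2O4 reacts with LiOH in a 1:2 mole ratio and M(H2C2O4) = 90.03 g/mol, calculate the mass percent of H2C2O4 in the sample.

n(LiOH) = 0.2876 x 0.04129 = 0.01188 mol.
n(H2C2O4) = 0.01188 / 2 = 0.005938 mol.
mass of H2C2O4 = 0.005938 x 90.03 = 0.5346 g.
% purity = 0.5346 / 1.3278 x 100 = 40.3%.

40.3%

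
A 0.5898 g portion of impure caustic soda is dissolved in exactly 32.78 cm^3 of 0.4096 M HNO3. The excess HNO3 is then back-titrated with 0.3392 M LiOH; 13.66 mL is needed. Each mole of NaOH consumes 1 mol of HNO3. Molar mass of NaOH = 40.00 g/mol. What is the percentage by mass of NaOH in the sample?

Total n(HNO3) added = 0.4096 x 0.03278 = 0.01343 mol.
n(LiOH) used = 0.3392 x 0.01366 = 0.004633 mol, which equals the excess n(HNO3).
So n(HNO3) consumed by the sample = 0.01343 - 0.004633 = 0.008793 mol.
n(NaOH) = 0.008793 / 1 = 0.008793 mol.
mass NaOH = 0.008793 x 40.00 = 0.3517 g, so %NaOH = 0.3517/0.5898 x 100 = 59.6%.

59.6%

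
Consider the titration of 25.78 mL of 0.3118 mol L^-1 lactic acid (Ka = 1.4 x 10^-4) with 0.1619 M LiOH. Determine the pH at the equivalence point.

n(HC3H5O3) = 0.3118 x 0.02578 = 0.008038 mol; V(LiOH) at equivalence = 0.008038/0.1619 = 0.04965 L.
At equivalence all the acid is converted to C3H5O3-; total volume = 0.02578 + 0.04965 = 0.07543 L, so [C3H5O3-] = 0.008038/0.07543 = 0.1066 M.
Kb = Kw/Ka = 1.0e-14 / 1.4 x 10^-4 = 7.14e-11.
[OH^-] = sqrt(Kb x [C3H5O3-]) = sqrt(7.14e-11 x 0.1066) = 2.76e-6 M.
pOH = 5.56, so pH = 14.00 - 5.56 = 8.44.

8.44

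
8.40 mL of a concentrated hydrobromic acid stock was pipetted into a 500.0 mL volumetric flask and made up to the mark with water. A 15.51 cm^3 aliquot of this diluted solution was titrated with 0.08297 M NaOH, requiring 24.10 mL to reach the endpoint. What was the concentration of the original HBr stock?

n(NaOH) = 0.08297 x 0.02410 = 0.002000 mol.
n(HBr) in the aliquot = 0.002000 mol.
[diluted HBr] = 0.002000 / 0.01551 = 0.1289 M.
Dilution factor = 500.0/8.400 = 59.52, so [stock] = 0.1289 x 59.52 = 7.67 M.

7.67 M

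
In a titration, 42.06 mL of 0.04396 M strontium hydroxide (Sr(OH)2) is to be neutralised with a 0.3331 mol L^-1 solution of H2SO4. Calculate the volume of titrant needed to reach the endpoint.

5.55 mL

n(Sr(OH)2) = 0.04396 mol/L x 0.04206 L = 0.001849 mol.
At equivalence n(H2SO4) = n(Sr(OH)2) = 0.001849 mol.
V(H2SO4) = 0.001849 / 0.3331 = 0.005551 L = 5.55 mL.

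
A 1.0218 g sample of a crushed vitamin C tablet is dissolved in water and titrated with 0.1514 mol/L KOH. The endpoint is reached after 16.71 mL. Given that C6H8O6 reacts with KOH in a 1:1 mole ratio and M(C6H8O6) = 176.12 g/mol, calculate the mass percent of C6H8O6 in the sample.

n(KOH) = 0.1514 x 0.01671 = 0.002530 mol.
n(C6H8O6) = 0.002530 / 1 = 0.002530 mol.
mass of C6H8O6 = 0.002530 x 176.12 = 0.4456 g.
% purity = 0.4456 / 1.0218 x 100 = 43.6%.

43.6%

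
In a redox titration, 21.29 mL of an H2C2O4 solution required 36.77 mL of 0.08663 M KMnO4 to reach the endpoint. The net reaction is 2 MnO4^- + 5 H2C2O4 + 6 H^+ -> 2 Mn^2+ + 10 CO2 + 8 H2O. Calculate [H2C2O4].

0.374 M

n(KMnO4) = 0.08663 x 0.03677 = 0.003185 mol.
From the balanced equation, 2 mol KMnO4 reacts with 5 mol H2C2O4, so n(H2C2O4) = 0.003185 x 5/2 = 0.007963 mol.
[H2C2O4] = 0.007963 / 0.02129 L = 0.374 M.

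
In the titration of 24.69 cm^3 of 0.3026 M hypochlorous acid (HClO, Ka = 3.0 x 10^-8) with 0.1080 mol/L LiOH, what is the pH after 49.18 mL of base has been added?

7.91

Initial n(HClO) = 0.3026 x 0.02469 = 0.007471 mol.
n(LiOH) added = 0.1080 x 0.04918 = 0.005311 mol, converting that many moles of HClO to ClO-.
Remaining n(HClO) = 0.002160 mol; n(ClO-) = 0.005311 mol.
By Henderson-Hasselbalch, pH = pKa + log([A^-]/[HA]) = 7.52 + log(0.005311/0.002160) = 7.52 + (+0.39) = 7.91.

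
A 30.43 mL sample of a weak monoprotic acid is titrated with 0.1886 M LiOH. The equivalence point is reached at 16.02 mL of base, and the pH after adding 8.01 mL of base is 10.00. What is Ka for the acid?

1.0 x 10^-10

8.01 mL is half of the equivalence volume, so this is the half-equivalence point where [HA] = [A^-].
At half-equivalence pH = pKa, so pKa = 10.00.
Ka = 10^(-10.00) = 1.0 x 10^-10.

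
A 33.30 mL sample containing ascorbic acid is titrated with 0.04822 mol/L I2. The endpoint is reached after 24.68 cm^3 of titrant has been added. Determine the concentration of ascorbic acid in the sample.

n(I2) = 0.04822 x 0.02468 = 0.001190 mol.
From the balanced equation, 1 mol I2 reacts with 1 mol ascorbic acid, so n(ascorbic acid) = 0.001190 x 1/1 = 0.001190 mol.
[ascorbic acid] = 0.001190 / 0.03330 L = 0.0357 M.

0.0357 M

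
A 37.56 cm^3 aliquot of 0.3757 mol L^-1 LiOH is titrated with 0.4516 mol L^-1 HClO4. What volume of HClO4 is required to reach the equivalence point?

31.2 mL

n(LiOH) = 0.3757 mol/L x 0.03756 L = 0.01411 mol.
At equivalence n(HClO4) = n(LiOH) = 0.01411 mol.
V(HClO4) = 0.01411 / 0.4516 = 0.03125 L = 31.2 mL.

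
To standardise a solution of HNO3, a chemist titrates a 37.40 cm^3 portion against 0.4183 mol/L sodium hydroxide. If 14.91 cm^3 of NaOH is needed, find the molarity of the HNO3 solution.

n(NaOH) delivered = 0.4183 x 0.01491 = 0.006237 mol.
For a 1:1 reaction, n(HNO3) = 0.006237 mol.
[HNO3] = 0.006237 mol / 0.03740 L = 0.167 M.

0.167 M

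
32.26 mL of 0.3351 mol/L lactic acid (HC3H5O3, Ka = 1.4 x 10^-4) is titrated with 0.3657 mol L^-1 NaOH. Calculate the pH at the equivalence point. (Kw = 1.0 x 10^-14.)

n(HC3H5O3) = 0.3351 x 0.03226 = 0.01081 mol; V(NaOH) at equivalence = 0.01081/0.3657 = 0.02956 L.
At equivalence all the acid is converted to C3H5O3-; total volume = 0.03226 + 0.02956 = 0.06182 L, so [C3H5O3-] = 0.01081/0.06182 = 0.1749 M.
Kb = Kw/Ka = 1.0e-14 / 1.4 x 10^-4 = 7.14e-11.
[OH^-] = sqrt(Kb x [C3H5O3-]) = sqrt(7.14e-11 x 0.1749) = 3.53e-6 M.
pOH = 5.45, so pH = 14.00 - 5.45 = 8.55.

8.55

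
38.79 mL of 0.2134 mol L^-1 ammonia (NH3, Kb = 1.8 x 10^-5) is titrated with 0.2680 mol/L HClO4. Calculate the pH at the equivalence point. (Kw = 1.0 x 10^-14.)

n(NH3) = 0.2134 x 0.03879 = 0.008278 mol; V(HClO4) at equivalence = 0.008278/0.2680 = 0.03089 L.
At equivalence the base is fully converted to NH4+; total volume = 0.06968 L, so [NH4+] = 0.008278/0.06968 = 0.1188 M.
Ka(NH4+) = Kw/Kb = 1.0e-14 / 1.8 x 10^-5 = 5.56e-10.
[H^+] = sqrt(Ka x [NH4+]) = sqrt(5.56e-10 x 0.1188) = 8.12e-6 M.
pH = -log(8.12e-6) = 5.09.

5.09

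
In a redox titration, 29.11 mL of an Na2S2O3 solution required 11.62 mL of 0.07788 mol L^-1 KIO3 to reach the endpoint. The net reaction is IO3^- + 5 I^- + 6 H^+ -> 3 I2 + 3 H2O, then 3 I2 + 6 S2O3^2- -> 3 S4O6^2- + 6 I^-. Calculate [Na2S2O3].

n(KIO3) = 0.07788 x 0.01162 = 0.0009050 mol.
From the balanced equation, 1 mol KIO3 reacts with 6 mol Na2S2O3, so n(Na2S2O3) = 0.0009050 x 6/1 = 0.005430 mol.
[Na2S2O3] = 0.005430 / 0.02911 L = 0.187 M.

0.187 M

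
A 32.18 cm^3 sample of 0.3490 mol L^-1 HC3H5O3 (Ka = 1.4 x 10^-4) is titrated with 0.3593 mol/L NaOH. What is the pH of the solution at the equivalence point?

8.55

n(HC3H5O3) = 0.3490 x 0.03218 = 0.01123 mol; V(NaOH) at equivalence = 0.01123/0.3593 = 0.03126 L.
At equivalence all the acid is converted to C3H5O3-; total volume = 0.03218 + 0.03126 = 0.06344 L, so [C3H5O3-] = 0.01123/0.06344 = 0.1770 M.
Kb = Kw/Ka = 1.0e-14 / 1.4 x 10^-4 = 7.14e-11.
[OH^-] = sqrt(Kb x [C3H5O3-]) = sqrt(7.14e-11 x 0.1770) = 3.56e-6 M.
pOH = 5.45, so pH = 14.00 - 5.45 = 8.55.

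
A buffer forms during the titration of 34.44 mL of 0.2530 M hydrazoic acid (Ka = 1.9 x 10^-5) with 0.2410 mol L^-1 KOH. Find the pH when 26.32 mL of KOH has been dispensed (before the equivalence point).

5.15

Initial n(HN3) = 0.2530 x 0.03444 = 0.008713 mol.
n(KOH) added = 0.2410 x 0.02632 = 0.006343 mol, converting that many moles of HN3 to N3-.
Remaining n(HN3) = 0.002370 mol; n(N3-) = 0.006343 mol.
By Henderson-Hasselbalch, pH = pKa + log([A^-]/[HA]) = 4.72 + log(0.006343/0.002370) = 4.72 + (+0.43) = 5.15.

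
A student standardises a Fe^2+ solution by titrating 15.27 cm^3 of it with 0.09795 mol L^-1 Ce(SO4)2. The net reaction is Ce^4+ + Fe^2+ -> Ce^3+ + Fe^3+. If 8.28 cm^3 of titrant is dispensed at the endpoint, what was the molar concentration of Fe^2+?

0.0531 M

n(Ce(SO4)2) = 0.09795 x 0.008280 = 0.0008110 mol.
From the balanced equation, 1 mol Ce(SO4)2 reacts with 1 mol Fe^2+, so n(Fe^2+) = 0.0008110 x 1/1 = 0.0008110 mol.
[Fe^2+] = 0.0008110 / 0.01527 L = 0.0531 M.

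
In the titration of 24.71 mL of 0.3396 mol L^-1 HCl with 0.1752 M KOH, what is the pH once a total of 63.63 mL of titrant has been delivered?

12.49

n(acid) = 0.3396 x 0.02471 = 0.008392 mol; n(KOH) added = 0.1752 x 0.06363 = 0.01115 mol.
Base is in excess by 0.01115 - 0.008392 = 0.002756 mol in a total volume of 0.08834 L.
[OH^-] = 0.002756/0.08834 = 0.03120 M, so pOH = 1.51 and pH = 14.00 - 1.51 = 12.49.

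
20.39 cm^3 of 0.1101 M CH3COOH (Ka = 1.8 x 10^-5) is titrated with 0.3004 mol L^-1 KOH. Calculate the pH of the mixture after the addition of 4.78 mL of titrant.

Initial n(CH3COOH) = 0.1101 x 0.02039 = 0.002245 mol.
n(KOH) added = 0.3004 x 0.004780 = 0.001436 mol, converting that many moles of CH3COOH to CH3COO-.
Remaining n(CH3COOH) = 0.0008090 mol; n(CH3COO-) = 0.001436 mol.
By Henderson-Hasselbalch, pH = pKa + log([A^-]/[HA]) = 4.74 + log(0.001436/0.0008090) = 4.74 + (+0.25) = 4.99.

4.99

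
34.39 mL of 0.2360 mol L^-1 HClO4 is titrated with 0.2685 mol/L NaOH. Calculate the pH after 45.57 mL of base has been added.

n(acid) = 0.2360 x 0.03439 = 0.008116 mol; n(NaOH) added = 0.2685 x 0.04557 = 0.01224 mol.
Base is in excess by 0.01224 - 0.008116 = 0.004120 mol in a total volume of 0.07996 L.
[OH^-] = 0.004120/0.07996 = 0.05152 M, so pOH = 1.29 and pH = 14.00 - 1.29 = 12.71.

12.71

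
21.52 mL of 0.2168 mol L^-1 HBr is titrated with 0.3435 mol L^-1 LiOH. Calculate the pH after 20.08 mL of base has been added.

n(acid) = 0.2168 x 0.02152 = 0.004666 mol; n(LiOH) added = 0.3435 x 0.02008 = 0.006897 mol.
Base is in excess by 0.006897 - 0.004666 = 0.002232 mol in a total volume of 0.04160 L.
[OH^-] = 0.002232/0.04160 = 0.05365 M, so pOH = 1.27 and pH = 14.00 - 1.27 = 12.73.

12.73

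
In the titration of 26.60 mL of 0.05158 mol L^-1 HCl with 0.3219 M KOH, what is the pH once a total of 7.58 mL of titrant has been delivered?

12.49

n(acid) = 0.05158 x 0.02660 = 0.001372 mol; n(KOH) added = 0.3219 x 0.007580 = 0.002440 mol.
Base is in excess by 0.002440 - 0.001372 = 0.001068 mol in a total volume of 0.03418 L.
[OH^-] = 0.001068/0.03418 = 0.03125 M, so pOH = 1.51 and pH = 14.00 - 1.51 = 12.49.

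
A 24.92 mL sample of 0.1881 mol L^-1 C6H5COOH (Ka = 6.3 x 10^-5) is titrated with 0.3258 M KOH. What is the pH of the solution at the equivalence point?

8.64

n(C6H5COOH) = 0.1881 x 0.02492 = 0.004687 mol; V(KOH) at equivalence = 0.004687/0.3258 = 0.01439 L.
At equivalence all the acid is converted to C6H5COO-; total volume = 0.02492 + 0.01439 = 0.03931 L, so [C6H5COO-] = 0.004687/0.03931 = 0.1193 M.
Kb = Kw/Ka = 1.0e-14 / 6.3 x 10^-5 = 1.59e-10.
[OH^-] = sqrt(Kb x [C6H5COO-]) = sqrt(1.59e-10 x 0.1193) = 4.35e-6 M.
pOH = 5.36, so pH = 14.00 - 5.36 = 8.64.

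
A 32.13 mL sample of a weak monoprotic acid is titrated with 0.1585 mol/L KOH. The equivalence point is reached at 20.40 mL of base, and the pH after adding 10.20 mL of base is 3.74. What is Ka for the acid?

10.20 mL is half of the equivalence volume, so this is the half-equivalence point where [HA] = [A^-].
At half-equivalence pH = pKa, so pKa = 3.74.
Ka = 10^(-3.74) = 1.8 x 10^-4.

1.8 x 10^-4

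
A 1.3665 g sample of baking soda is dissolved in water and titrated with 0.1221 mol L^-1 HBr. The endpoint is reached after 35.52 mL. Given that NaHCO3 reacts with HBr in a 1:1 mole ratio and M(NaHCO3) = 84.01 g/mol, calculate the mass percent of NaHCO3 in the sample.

26.7%

n(HBr) = 0.1221 x 0.03552 = 0.004337 mol.
n(NaHCO3) = 0.004337 / 1 = 0.004337 mol.
mass of NaHCO3 = 0.004337 x 84.01 = 0.3644 g.
% purity = 0.3644 / 1.3665 x 100 = 26.7%.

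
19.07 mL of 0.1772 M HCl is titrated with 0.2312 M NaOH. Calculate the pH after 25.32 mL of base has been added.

n(acid) = 0.1772 x 0.01907 = 0.003379 mol; n(NaOH) added = 0.2312 x 0.02532 = 0.005854 mol.
Base is in excess by 0.005854 - 0.003379 = 0.002475 mol in a total volume of 0.04439 L.
[OH^-] = 0.002475/0.04439 = 0.05575 M, so pOH = 1.25 and pH = 14.00 - 1.25 = 12.75.

12.75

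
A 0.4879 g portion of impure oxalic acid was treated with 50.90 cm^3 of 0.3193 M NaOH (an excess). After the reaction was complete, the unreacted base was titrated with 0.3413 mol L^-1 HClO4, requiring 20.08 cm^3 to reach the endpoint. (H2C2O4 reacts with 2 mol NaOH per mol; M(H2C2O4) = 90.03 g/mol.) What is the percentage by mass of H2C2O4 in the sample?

Total n(NaOH) added = 0.3193 x 0.05090 = 0.01625 mol.
n(HClO4) used = 0.3413 x 0.02008 = 0.006853 mol, which equals the excess n(NaOH).
So n(NaOH) consumed by the sample = 0.01625 - 0.006853 = 0.009399 mol.
n(H2C2O4) = 0.009399 / 2 = 0.004700 mol.
mass H2C2O4 = 0.004700 x 90.03 = 0.4231 g, so %H2C2O4 = 0.4231/0.4879 x 100 = 86.7%.

86.7%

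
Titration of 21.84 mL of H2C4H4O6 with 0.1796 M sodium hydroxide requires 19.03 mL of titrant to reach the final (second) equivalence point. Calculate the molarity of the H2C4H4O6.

n(NaOH) = 0.1796 x 0.01903 = 0.003418 mol.
At the final (second) equivalence point, 2 mol OH^- react per mol H2C4H4O6, so n(H2C4H4O6) = 0.003418 / 2 = 0.001709 mol.
[H2C4H4O6] = 0.001709 / 0.02184 L = 0.0782 M.

0.0782 M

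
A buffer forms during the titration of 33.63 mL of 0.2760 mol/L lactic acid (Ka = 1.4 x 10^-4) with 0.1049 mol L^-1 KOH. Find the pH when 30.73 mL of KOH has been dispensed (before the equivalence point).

3.58

Initial n(HC3H5O3) = 0.2760 x 0.03363 = 0.009282 mol.
n(KOH) added = 0.1049 x 0.03073 = 0.003224 mol, converting that many moles of HC3H5O3 to C3H5O3-.
Remaining n(HC3H5O3) = 0.006058 mol; n(C3H5O3-) = 0.003224 mol.
By Henderson-Hasselbalch, pH = pKa + log([A^-]/[HA]) = 3.85 + log(0.003224/0.006058) = 3.85 + (-0.27) = 3.58.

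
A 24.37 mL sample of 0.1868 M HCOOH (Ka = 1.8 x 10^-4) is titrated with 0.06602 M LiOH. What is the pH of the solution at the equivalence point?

n(HCOOH) = 0.1868 x 0.02437 = 0.004552 mol; V(LiOH) at equivalence = 0.004552/0.06602 = 0.06895 L.
At equivalence all the acid is converted to HCOO-; total volume = 0.02437 + 0.06895 = 0.09332 L, so [HCOO-] = 0.004552/0.09332 = 0.04878 M.
Kb = Kw/Ka = 1.0e-14 / 1.8 x 10^-4 = 5.56e-11.
[OH^-] = sqrt(Kb x [HCOO-]) = sqrt(5.56e-11 x 0.04878) = 1.65e-6 M.
pOH = 5.78, so pH = 14.00 - 5.78 = 8.22.

8.22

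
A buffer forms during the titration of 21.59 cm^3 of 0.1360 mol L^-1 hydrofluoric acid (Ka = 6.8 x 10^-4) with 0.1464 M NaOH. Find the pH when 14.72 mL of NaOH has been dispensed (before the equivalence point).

3.61

Initial n(HF) = 0.1360 x 0.02159 = 0.002936 mol.
n(NaOH) added = 0.1464 x 0.01472 = 0.002155 mol, converting that many moles of HF to F-.
Remaining n(HF) = 0.0007812 mol; n(F-) = 0.002155 mol.
By Henderson-Hasselbalch, pH = pKa + log([A^-]/[HA]) = 3.17 + log(0.002155/0.0007812) = 3.17 + (+0.44) = 3.61.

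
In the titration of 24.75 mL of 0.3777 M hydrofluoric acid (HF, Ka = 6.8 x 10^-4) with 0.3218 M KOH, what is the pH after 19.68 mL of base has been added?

3.49

Initial n(HF) = 0.3777 x 0.02475 = 0.009348 mol.
n(KOH) added = 0.3218 x 0.01968 = 0.006333 mol, converting that many moles of HF to F-.
Remaining n(HF) = 0.003015 mol; n(F-) = 0.006333 mol.
By Henderson-Hasselbalch, pH = pKa + log([A^-]/[HA]) = 3.17 + log(0.006333/0.003015) = 3.17 + (+0.32) = 3.49.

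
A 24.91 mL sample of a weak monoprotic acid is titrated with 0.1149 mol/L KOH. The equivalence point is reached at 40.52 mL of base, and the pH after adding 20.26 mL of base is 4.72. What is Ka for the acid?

1.9 x 10^-5

20.26 mL is half of the equivalence volume, so this is the half-equivalence point where [HA] = [A^-].
At half-equivalence pH = pKa, so pKa = 4.72.
Ka = 10^(-4.72) = 1.9 x 10^-5.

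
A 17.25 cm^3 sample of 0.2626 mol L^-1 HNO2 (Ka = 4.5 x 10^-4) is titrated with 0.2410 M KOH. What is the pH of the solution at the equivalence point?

n(HNO2) = 0.2626 x 0.01725 = 0.004530 mol; V(KOH) at equivalence = 0.004530/0.2410 = 0.01880 L.
At equivalence all the acid is converted to NO2-; total volume = 0.01725 + 0.01880 = 0.03605 L, so [NO2-] = 0.004530/0.03605 = 0.1257 M.
Kb = Kw/Ka = 1.0e-14 / 4.5 x 10^-4 = 2.22e-11.
[OH^-] = sqrt(Kb x [NO2-]) = sqrt(2.22e-11 x 0.1257) = 1.67e-6 M.
pOH = 5.78, so pH = 14.00 - 5.78 = 8.22.

8.22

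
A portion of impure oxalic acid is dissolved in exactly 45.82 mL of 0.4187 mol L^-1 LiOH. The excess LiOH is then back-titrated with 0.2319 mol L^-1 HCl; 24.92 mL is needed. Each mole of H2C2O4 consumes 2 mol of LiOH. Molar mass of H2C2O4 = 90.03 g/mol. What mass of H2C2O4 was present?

Total n(LiOH) added = 0.4187 x 0.04582 = 0.01918 mol.
n(HCl) used = 0.2319 x 0.02492 = 0.005779 mol, which equals the excess n(LiOH).
So n(LiOH) consumed by the sample = 0.01918 - 0.005779 = 0.01341 mol.
n(H2C2O4) = 0.01341 / 2 = 0.006703 mol.
mass = 0.006703 mol x 90.03 g/mol = 0.603 g.

0.603 g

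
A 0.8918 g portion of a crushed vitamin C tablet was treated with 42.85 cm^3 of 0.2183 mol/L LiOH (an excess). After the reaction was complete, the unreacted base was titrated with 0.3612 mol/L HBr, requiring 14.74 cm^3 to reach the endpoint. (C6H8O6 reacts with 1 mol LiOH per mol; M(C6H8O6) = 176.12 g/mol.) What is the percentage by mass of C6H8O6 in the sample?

Total n(LiOH) added = 0.2183 x 0.04285 = 0.009354 mol.
n(HBr) used = 0.3612 x 0.01474 = 0.005324 mol, which equals the excess n(LiOH).
So n(LiOH) consumed by the sample = 0.009354 - 0.005324 = 0.004030 mol.
n(C6H8O6) = 0.004030 / 1 = 0.004030 mol.
mass C6H8O6 = 0.004030 x 176.12 = 0.7098 g, so %C6H8O6 = 0.7098/0.8918 x 100 = 79.6%.

79.6%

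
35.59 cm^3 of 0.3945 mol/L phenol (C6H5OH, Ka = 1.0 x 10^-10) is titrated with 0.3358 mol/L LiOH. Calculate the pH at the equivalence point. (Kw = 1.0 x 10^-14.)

11.63

n(C6H5OH) = 0.3945 x 0.03559 = 0.01404 mol; V(LiOH) at equivalence = 0.01404/0.3358 = 0.04181 L.
At equivalence all the acid is converted to C6H5O-; total volume = 0.03559 + 0.04181 = 0.07740 L, so [C6H5O-] = 0.01404/0.07740 = 0.1814 M.
Kb = Kw/Ka = 1.0e-14 / 1.0 x 10^-10 = 0.000100.
[OH^-] = sqrt(Kb x [C6H5O-]) = sqrt(0.000100 x 0.1814) = 0.00426 M.
pOH = 2.37, so pH = 14.00 - 2.37 = 11.63.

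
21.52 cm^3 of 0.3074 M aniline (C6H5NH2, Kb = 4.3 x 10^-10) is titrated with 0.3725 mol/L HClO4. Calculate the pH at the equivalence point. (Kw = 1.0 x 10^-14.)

2.70

n(C6H5NH2) = 0.3074 x 0.02152 = 0.006615 mol; V(HClO4) at equivalence = 0.006615/0.3725 = 0.01776 L.
At equivalence the base is fully converted to C6H5NH3+; total volume = 0.03928 L, so [C6H5NH3+] = 0.006615/0.03928 = 0.1684 M.
Ka(C6H5NH3+) = Kw/Kb = 1.0e-14 / 4.3 x 10^-10 = 2.33e-5.
[H^+] = sqrt(Ka x [C6H5NH3+]) = sqrt(2.33e-5 x 0.1684) = 0.00198 M.
pH = -log(0.00198) = 2.70.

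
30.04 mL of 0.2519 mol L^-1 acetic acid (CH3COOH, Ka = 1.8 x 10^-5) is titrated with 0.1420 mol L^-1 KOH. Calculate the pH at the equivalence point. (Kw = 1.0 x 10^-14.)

n(CH3COOH) = 0.2519 x 0.03004 = 0.007567 mol; V(KOH) at equivalence = 0.007567/0.1420 = 0.05329 L.
At equivalence all the acid is converted to CH3COO-; total volume = 0.03004 + 0.05329 = 0.08333 L, so [CH3COO-] = 0.007567/0.08333 = 0.09081 M.
Kb = Kw/Ka = 1.0e-14 / 1.8 x 10^-5 = 5.56e-10.
[OH^-] = sqrt(Kb x [CH3COO-]) = sqrt(5.56e-10 x 0.09081) = 7.10e-6 M.
pOH = 5.15, so pH = 14.00 - 5.15 = 8.85.

8.85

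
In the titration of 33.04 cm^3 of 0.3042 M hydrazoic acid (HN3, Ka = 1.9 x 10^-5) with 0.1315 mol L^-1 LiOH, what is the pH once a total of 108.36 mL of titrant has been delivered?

n(acid) = 0.3042 x 0.03304 = 0.01005 mol; n(LiOH) added = 0.1315 x 0.1084 = 0.01425 mol.
Base is in excess by 0.01425 - 0.01005 = 0.004199 mol in a total volume of 0.1414 L.
[OH^-] = 0.004199/0.1414 = 0.02969 M, so pOH = 1.53 and pH = 14.00 - 1.53 = 12.47.

12.47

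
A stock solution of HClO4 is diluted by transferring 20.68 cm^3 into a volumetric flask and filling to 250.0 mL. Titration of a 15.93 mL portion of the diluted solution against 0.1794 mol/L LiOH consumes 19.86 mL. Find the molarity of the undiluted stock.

2.70 M

n(LiOH) = 0.1794 x 0.01986 = 0.003563 mol.
n(HClO4) in the aliquot = 0.003563 mol.
[diluted HClO4] = 0.003563 / 0.01593 = 0.2237 M.
Dilution factor = 250.0/20.68 = 12.09, so [stock] = 0.2237 x 12.09 = 2.70 M.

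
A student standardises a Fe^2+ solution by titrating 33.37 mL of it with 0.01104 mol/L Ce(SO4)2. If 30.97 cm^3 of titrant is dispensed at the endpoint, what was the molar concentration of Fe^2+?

n(Ce(SO4)2) = 0.01104 x 0.03097 = 0.0003419 mol.
From the balanced equation, 1 mol Ce(SO4)2 reacts with 1 mol Fe^2+, so n(Fe^2+) = 0.0003419 x 1/1 = 0.0003419 mol.
[Fe^2+] = 0.0003419 / 0.03337 L = 0.0102 M.

0.0102 M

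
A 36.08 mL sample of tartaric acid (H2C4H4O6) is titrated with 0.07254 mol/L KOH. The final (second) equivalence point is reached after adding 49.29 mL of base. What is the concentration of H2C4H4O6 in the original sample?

0.0495 M

n(KOH) = 0.07254 x 0.04929 = 0.003575 mol.
At the final (second) equivalence point, 2 mol OH^- react per mol H2C4H4O6, so n(H2C4H4O6) = 0.003575 / 2 = 0.001788 mol.
[H2C4H4O6] = 0.001788 / 0.03608 L = 0.0495 M.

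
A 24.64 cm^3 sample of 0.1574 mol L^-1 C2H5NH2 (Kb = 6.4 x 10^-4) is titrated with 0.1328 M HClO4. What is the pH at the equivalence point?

5.97

n(C2H5NH2) = 0.1574 x 0.02464 = 0.003878 mol; V(HClO4) at equivalence = 0.003878/0.1328 = 0.02920 L.
At equivalence the base is fully converted to C2H5NH3+; total volume = 0.05384 L, so [C2H5NH3+] = 0.003878/0.05384 = 0.07203 M.
Ka(C2H5NH3+) = Kw/Kb = 1.0e-14 / 6.4 x 10^-4 = 1.56e-11.
[H^+] = sqrt(Ka x [C2H5NH3+]) = sqrt(1.56e-11 x 0.07203) = 1.06e-6 M.
pH = -log(1.06e-6) = 5.97.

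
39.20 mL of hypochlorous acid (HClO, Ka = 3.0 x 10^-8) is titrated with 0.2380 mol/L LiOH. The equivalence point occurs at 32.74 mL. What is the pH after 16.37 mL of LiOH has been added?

7.52

16.37 mL is exactly half the equivalence volume (32.74/2), i.e. the half-equivalence point.
There, n(HA) = n(A^-), so pH = pKa = -log(3.0 x 10^-8) = 7.52.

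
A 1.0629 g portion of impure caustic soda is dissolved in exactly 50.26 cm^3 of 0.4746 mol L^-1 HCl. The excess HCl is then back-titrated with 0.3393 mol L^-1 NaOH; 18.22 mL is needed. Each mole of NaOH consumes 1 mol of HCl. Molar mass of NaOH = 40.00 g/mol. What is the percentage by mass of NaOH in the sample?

66.5%

Total n(HCl) added = 0.4746 x 0.05026 = 0.02385 mol.
n(NaOH) used = 0.3393 x 0.01822 = 0.006182 mol, which equals the excess n(HCl).
So n(HCl) consumed by the sample = 0.02385 - 0.006182 = 0.01767 mol.
n(NaOH) = 0.01767 / 1 = 0.01767 mol.
mass NaOH = 0.01767 x 40.00 = 0.7069 g, so %NaOH = 0.7069/1.0629 x 100 = 66.5%.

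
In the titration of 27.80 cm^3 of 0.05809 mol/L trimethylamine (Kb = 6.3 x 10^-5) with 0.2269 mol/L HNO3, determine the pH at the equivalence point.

5.57

n((CH3)3N) = 0.05809 x 0.02780 = 0.001615 mol; V(HNO3) at equivalence = 0.001615/0.2269 = 0.007117 L.
At equivalence the base is fully converted to (CH3)3NH+; total volume = 0.03492 L, so [(CH3)3NH+] = 0.001615/0.03492 = 0.04625 M.
Ka((CH3)3NH+) = Kw/Kb = 1.0e-14 / 6.3 x 10^-5 = 1.59e-10.
[H^+] = sqrt(Ka x [(CH3)3NH+]) = sqrt(1.59e-10 x 0.04625) = 2.71e-6 M.
pH = -log(2.71e-6) = 5.57.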